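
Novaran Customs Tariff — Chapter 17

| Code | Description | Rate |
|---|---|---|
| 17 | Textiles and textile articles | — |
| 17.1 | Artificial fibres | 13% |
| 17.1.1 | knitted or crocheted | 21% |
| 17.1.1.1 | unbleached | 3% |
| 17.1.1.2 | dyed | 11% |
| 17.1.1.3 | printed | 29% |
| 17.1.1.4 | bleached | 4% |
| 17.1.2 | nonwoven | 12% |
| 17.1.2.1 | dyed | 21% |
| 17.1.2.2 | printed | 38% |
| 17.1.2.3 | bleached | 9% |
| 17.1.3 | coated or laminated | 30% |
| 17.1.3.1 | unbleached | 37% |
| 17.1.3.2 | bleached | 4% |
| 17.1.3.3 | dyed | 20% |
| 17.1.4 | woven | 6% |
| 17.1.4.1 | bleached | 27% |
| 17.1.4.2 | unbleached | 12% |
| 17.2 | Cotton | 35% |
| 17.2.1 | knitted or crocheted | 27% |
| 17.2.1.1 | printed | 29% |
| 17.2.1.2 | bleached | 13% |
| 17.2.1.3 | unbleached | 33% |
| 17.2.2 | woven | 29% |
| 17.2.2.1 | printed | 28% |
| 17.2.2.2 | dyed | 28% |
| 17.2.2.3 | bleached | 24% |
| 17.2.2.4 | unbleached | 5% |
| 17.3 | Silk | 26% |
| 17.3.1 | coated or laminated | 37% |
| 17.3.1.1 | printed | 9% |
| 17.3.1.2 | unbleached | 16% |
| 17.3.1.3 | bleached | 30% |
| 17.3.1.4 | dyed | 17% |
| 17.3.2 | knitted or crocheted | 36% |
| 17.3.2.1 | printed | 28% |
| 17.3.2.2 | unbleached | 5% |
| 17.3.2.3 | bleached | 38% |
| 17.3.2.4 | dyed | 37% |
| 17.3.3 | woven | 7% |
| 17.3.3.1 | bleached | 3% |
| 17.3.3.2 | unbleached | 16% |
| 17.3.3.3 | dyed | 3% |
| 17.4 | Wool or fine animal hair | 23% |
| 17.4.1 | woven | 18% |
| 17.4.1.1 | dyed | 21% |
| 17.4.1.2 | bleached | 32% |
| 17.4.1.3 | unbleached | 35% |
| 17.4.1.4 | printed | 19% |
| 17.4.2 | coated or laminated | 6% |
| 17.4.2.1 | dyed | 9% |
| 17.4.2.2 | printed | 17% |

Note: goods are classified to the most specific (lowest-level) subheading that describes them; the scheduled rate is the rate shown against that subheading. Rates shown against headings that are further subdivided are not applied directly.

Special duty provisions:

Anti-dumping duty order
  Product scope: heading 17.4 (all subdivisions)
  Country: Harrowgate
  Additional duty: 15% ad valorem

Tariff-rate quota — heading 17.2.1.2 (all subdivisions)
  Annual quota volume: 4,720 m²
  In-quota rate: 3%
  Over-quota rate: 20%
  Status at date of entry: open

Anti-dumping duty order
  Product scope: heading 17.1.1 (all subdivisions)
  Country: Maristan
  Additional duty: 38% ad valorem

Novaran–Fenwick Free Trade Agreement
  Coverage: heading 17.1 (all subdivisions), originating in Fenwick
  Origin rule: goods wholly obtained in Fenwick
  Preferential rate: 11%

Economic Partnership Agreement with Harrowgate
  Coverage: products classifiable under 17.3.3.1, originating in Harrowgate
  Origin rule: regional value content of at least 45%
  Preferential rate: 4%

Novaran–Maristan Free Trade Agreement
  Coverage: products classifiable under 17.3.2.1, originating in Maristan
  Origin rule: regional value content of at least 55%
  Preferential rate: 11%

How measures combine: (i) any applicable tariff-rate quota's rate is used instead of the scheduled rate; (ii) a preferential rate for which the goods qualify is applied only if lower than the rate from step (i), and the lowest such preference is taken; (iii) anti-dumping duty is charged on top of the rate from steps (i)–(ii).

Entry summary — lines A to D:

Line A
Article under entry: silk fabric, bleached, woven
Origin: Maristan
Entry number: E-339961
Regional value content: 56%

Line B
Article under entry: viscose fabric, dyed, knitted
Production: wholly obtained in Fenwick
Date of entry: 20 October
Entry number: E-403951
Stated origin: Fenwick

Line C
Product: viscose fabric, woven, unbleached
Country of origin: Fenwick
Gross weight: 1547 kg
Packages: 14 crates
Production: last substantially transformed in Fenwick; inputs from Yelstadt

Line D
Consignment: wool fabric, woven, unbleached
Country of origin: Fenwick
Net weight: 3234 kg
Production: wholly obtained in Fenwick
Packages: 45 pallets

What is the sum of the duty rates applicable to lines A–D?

61%

Line A: silk → 17.3; woven → 17.3.3; bleached → 17.3.3.1. Scheduled 3%. Maristan agreement on 17.3.2.1: 17.3.3.1 not covered. → 3%.
Line B: viscose → 17.1; knitted → 17.1.1; dyed → 17.1.1.2. Scheduled 11%. Fenwick agreement on 17.1: wholly obtained → 11% available; preference 11% not lower than 11% → no reduction. → 11%.
Line C: viscose → 17.1; woven → 17.1.4; unbleached → 17.1.4.2. Scheduled 12%. Fenwick agreement on 17.1: not wholly obtained. → 12%.
Line D: wool → 17.4; woven → 17.4.1; unbleached → 17.4.1.3. Scheduled 35%. Fenwick agreement on 17.1: 17.4.1.3 not covered. → 35%.
Sum: 3% + 11% + 12% + 35% = 61%.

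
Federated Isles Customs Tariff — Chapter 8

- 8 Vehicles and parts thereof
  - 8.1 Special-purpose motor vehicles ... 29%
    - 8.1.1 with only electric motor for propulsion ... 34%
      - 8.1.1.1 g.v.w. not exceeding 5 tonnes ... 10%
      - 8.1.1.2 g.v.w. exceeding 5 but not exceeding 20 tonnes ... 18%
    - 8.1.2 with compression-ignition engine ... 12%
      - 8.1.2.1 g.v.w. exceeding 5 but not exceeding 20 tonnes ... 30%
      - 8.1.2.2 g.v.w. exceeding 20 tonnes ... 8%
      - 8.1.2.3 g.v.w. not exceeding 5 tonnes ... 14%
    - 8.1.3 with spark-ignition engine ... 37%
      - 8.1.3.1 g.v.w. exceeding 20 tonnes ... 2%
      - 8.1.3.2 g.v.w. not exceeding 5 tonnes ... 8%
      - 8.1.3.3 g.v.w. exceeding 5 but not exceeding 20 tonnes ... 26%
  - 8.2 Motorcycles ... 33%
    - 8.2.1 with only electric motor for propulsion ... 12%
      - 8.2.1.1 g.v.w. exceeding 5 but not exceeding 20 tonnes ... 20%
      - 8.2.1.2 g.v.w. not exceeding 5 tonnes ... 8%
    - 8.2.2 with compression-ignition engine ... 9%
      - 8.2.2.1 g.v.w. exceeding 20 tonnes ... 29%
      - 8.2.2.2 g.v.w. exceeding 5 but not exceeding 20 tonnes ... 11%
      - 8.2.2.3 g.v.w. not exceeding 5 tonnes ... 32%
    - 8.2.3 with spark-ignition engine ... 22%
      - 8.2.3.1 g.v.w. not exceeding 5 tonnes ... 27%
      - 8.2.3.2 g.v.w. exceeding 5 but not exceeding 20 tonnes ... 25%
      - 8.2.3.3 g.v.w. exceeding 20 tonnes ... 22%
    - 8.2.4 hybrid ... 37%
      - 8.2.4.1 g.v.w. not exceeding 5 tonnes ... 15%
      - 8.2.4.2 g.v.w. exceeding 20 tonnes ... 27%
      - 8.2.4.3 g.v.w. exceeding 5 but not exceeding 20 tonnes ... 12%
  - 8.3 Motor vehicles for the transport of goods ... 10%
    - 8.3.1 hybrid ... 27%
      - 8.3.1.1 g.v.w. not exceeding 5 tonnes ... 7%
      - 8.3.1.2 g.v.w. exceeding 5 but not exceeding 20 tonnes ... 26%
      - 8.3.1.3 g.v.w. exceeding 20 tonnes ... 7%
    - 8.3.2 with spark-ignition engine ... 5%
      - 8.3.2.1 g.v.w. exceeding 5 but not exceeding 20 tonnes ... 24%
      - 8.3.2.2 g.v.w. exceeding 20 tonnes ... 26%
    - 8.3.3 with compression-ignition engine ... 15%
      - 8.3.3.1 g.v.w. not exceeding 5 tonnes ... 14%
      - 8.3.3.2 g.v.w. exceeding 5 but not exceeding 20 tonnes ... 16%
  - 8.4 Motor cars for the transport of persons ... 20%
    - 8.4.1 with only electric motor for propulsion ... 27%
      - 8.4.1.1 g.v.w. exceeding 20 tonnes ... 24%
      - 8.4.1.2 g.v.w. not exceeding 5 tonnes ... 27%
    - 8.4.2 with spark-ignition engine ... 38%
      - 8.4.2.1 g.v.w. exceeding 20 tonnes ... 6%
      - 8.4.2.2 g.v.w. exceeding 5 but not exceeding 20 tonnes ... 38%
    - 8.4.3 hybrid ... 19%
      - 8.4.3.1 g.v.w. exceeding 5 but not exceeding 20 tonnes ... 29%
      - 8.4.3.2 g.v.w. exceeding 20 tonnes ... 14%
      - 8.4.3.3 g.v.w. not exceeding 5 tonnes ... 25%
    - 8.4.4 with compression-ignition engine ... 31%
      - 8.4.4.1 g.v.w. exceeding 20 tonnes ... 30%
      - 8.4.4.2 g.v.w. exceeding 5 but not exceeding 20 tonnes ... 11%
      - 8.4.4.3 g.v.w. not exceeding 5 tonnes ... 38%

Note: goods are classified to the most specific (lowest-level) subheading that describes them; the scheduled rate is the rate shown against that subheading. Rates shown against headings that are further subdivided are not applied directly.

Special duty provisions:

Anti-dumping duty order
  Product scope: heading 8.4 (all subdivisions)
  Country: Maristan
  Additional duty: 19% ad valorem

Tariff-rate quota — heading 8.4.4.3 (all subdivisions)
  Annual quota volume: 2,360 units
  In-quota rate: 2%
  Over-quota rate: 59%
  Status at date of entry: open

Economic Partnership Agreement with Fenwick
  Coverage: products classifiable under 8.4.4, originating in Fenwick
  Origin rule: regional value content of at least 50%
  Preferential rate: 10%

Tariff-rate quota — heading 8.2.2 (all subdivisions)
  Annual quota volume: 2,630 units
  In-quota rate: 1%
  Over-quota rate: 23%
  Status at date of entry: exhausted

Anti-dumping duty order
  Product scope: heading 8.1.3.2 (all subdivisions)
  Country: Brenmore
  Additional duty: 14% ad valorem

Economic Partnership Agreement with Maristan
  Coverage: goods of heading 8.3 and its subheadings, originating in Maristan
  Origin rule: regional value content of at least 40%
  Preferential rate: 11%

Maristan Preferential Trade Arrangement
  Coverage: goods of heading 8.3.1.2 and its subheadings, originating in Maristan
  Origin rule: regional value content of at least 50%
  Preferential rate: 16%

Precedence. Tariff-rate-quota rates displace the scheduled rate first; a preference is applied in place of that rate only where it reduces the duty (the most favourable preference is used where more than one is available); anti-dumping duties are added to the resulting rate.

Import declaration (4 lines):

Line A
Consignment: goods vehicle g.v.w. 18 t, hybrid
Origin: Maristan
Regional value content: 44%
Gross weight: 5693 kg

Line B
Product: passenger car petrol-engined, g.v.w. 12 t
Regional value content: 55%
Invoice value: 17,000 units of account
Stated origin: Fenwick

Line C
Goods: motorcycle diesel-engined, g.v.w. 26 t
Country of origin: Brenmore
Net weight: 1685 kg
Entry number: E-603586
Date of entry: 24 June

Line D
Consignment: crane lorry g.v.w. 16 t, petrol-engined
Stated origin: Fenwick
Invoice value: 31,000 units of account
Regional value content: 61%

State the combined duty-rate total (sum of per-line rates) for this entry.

Line A: goods vehicle → 8.3; hybrid → 8.3.1; g.v.w. 18 t → 8.3.1.2. Scheduled 26%. Maristan agreement on 8.3: RVC ≥ 40% → 11% available; Maristan agreement on 8.3.1.2: RVC < 50%; preferential 11%. → 11%.
Line B: passenger car → 8.4; petrol-engined → 8.4.2; g.v.w. 12 t → 8.4.2.2. Scheduled 38%. Fenwick agreement on 8.4.4: 8.4.2.2 not covered. → 38%.
Line C: motorcycle → 8.2; diesel-engined → 8.2.2; g.v.w. 26 t → 8.2.2.1. Scheduled 29%. quota on 8.2.2 exhausted → over-quota 23%. → 23%.
Line D: crane lorry → 8.1; petrol-engined → 8.1.3; g.v.w. 16 t → 8.1.3.3. Scheduled 26%. Fenwick agreement on 8.4.4: 8.1.3.3 not covered. → 26%.
Sum: 11% + 38% + 23% + 26% = 98%.

98%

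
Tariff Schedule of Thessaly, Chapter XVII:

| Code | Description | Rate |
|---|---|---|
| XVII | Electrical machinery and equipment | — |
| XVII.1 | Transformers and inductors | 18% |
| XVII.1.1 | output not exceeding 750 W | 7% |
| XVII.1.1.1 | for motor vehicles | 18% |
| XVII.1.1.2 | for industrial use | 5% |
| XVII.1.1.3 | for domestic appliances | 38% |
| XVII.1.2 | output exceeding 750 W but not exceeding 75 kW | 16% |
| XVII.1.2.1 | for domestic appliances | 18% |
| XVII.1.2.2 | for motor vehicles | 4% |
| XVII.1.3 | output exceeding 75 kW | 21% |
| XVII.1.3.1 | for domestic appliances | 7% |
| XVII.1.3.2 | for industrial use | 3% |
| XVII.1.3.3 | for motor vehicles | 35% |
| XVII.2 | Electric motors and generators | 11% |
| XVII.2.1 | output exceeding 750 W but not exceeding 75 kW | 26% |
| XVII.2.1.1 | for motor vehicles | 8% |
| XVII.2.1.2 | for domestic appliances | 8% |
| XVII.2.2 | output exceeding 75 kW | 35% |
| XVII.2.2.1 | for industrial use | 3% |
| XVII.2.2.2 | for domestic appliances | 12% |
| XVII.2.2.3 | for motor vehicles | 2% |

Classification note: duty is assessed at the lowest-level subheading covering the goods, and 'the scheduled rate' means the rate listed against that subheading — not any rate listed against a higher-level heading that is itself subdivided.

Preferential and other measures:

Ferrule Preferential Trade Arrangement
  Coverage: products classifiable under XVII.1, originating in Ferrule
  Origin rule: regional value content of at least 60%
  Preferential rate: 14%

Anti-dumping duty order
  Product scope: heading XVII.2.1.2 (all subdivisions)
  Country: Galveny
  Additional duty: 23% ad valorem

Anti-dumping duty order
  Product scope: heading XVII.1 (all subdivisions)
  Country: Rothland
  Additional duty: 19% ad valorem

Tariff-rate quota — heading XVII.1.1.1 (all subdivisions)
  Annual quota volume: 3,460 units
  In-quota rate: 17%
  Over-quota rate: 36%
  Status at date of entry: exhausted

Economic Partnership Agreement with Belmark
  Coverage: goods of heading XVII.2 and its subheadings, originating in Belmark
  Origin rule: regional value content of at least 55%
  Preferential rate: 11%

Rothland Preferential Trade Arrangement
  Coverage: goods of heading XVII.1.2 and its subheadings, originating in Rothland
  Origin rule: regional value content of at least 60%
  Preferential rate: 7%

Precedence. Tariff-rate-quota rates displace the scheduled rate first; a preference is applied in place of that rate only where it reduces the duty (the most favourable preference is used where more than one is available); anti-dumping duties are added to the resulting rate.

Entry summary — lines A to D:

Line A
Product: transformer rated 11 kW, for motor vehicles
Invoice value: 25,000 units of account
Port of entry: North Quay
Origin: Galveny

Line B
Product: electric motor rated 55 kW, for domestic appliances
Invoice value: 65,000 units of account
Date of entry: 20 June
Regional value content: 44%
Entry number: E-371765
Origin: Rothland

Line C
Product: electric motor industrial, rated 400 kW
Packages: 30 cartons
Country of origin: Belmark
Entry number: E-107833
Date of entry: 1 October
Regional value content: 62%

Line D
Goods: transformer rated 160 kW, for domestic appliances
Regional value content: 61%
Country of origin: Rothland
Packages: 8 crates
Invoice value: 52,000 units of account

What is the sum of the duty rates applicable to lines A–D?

Line A: transformer → XVII.1; rated 11 kW → XVII.1.2; for motor vehicles → XVII.1.2.2. Scheduled 4%. No special measure applies. → 4%.
Line B: electric motor → XVII.2; rated 55 kW → XVII.2.1; for domestic appliances → XVII.2.1.2. Scheduled 8%. Rothland agreement on XVII.1.2: XVII.2.1.2 not covered. → 8%.
Line C: electric motor → XVII.2; rated 400 kW → XVII.2.2; industrial → XVII.2.2.1. Scheduled 3%. Belmark agreement on XVII.2: RVC ≥ 55% → 11% available; preference 11% not lower than 3% → no reduction. → 3%.
Line D: transformer → XVII.1; rated 160 kW → XVII.1.3; for domestic appliances → XVII.1.3.1. Scheduled 7%. Rothland agreement on XVII.1.2: XVII.1.3.1 not covered; anti-dumping (Rothland, XVII.1): +19%; total 7% + 19% = 26%. → 26%.
Sum: 4% + 8% + 3% + 26% = 41%.

41%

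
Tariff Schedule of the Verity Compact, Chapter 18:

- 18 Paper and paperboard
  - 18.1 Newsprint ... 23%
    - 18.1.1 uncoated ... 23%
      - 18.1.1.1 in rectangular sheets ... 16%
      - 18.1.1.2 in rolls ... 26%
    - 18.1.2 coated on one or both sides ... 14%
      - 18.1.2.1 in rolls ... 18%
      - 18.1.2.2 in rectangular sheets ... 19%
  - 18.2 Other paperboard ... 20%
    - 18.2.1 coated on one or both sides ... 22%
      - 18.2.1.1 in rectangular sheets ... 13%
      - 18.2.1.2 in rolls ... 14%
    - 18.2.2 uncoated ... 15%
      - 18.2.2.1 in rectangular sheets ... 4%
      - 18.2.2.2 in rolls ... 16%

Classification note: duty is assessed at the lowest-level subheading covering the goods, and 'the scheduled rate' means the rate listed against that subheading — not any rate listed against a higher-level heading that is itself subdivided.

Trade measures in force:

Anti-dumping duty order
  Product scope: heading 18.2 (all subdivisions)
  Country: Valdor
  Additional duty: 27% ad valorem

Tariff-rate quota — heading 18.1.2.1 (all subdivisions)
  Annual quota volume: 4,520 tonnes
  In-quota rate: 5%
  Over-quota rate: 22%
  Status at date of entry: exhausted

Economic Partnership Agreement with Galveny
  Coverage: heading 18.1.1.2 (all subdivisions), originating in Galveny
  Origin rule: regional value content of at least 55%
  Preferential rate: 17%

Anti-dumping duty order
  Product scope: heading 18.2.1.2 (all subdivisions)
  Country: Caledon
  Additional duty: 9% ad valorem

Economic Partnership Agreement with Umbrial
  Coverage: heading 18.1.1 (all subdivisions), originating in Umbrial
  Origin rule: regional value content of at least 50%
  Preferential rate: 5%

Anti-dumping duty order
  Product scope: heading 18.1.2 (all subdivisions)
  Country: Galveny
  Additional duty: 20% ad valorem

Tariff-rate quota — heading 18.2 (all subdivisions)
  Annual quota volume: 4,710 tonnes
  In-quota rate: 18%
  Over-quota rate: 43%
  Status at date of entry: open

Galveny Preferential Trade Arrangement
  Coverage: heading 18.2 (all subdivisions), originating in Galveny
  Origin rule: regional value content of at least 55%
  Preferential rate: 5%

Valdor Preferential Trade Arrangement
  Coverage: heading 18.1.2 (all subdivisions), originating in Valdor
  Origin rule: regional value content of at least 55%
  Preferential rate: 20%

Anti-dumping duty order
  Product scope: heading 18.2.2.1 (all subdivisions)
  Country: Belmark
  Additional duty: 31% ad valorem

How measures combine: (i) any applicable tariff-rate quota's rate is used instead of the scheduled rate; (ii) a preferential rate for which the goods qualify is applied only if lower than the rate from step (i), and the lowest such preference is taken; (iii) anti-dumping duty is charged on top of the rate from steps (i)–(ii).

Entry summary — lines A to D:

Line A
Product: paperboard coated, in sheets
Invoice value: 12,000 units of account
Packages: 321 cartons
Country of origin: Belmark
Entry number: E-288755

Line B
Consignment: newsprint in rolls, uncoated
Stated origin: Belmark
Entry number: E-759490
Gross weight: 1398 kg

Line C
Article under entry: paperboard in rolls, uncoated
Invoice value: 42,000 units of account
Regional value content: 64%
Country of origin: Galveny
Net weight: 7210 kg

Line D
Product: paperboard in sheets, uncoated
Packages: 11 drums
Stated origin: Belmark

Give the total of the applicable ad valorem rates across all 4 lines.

98%

Line A: paperboard → 18.2; coated → 18.2.1; in sheets → 18.2.1.1. Scheduled 13%. quota on 18.2 open → in-quota 18%. → 18%.
Line B: newsprint → 18.1; uncoated → 18.1.1; in rolls → 18.1.1.2. Scheduled 26%. No special measure applies. → 26%.
Line C: paperboard → 18.2; uncoated → 18.2.2; in rolls → 18.2.2.2. Scheduled 16%. quota on 18.2 open → in-quota 18%; Galveny agreement on 18.1.1.2: 18.2.2.2 not covered; Galveny agreement on 18.2: RVC ≥ 55% → 5% available; preferential 5%. → 5%.
Line D: paperboard → 18.2; uncoated → 18.2.2; in sheets → 18.2.2.1. Scheduled 4%. quota on 18.2 open → in-quota 18%; anti-dumping (Belmark, 18.2.2.1): +31%; total 18% + 31% = 49%. → 49%.
Sum: 18% + 26% + 5% + 49% = 98%.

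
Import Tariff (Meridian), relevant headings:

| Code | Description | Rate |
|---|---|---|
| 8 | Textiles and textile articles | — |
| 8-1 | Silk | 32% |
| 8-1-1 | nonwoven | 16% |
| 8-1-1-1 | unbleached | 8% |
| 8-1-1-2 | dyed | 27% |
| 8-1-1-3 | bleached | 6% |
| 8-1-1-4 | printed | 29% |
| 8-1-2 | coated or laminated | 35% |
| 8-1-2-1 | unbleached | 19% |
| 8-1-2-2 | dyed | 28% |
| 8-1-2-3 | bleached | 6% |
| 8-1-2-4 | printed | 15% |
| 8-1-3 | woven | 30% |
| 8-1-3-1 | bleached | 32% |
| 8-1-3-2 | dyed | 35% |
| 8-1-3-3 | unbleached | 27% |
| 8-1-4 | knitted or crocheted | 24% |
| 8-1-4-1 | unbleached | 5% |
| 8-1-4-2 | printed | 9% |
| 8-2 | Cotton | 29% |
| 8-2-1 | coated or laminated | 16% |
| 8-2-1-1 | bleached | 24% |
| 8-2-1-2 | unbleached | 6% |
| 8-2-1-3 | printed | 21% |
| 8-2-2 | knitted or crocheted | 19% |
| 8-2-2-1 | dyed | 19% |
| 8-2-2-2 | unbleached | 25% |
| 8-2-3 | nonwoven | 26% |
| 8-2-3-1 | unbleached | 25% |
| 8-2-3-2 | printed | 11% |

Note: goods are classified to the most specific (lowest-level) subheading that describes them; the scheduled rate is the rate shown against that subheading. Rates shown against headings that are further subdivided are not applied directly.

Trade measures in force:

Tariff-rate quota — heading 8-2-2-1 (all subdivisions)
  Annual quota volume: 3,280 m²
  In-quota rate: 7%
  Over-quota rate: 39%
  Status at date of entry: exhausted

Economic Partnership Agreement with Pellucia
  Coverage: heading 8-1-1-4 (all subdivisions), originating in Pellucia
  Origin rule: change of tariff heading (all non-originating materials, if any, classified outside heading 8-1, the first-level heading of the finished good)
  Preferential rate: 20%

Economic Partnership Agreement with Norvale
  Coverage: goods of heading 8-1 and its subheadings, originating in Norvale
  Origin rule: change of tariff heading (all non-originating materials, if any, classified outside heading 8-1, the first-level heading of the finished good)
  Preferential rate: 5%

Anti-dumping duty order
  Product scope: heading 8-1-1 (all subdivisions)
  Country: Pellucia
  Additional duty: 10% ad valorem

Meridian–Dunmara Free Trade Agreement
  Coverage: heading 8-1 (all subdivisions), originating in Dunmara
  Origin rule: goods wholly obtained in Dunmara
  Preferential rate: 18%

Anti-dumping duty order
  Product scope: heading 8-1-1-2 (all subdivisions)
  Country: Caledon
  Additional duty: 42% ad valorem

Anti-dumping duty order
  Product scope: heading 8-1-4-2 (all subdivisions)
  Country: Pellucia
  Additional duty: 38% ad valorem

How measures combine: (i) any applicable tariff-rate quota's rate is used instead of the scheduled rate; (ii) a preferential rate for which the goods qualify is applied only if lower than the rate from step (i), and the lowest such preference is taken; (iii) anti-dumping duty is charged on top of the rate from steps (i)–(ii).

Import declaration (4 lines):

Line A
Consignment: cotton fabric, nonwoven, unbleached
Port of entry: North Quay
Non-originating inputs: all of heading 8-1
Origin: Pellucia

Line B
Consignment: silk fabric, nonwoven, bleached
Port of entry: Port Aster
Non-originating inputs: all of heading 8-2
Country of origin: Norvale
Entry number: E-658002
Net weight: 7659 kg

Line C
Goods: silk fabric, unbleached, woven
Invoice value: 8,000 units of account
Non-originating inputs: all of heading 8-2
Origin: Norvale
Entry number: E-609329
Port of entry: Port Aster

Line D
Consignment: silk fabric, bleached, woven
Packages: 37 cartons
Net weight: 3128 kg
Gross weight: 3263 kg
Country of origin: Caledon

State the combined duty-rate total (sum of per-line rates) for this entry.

Line A: cotton → 8-2; nonwoven → 8-2-3; unbleached → 8-2-3-1. Scheduled 25%. Pellucia agreement on 8-1-1-4: 8-2-3-1 not covered. → 25%.
Line B: silk → 8-1; nonwoven → 8-1-1; bleached → 8-1-1-3. Scheduled 6%. Norvale agreement on 8-1: CTH met → 5% available; preferential 5%. → 5%.
Line C: silk → 8-1; woven → 8-1-3; unbleached → 8-1-3-3. Scheduled 27%. Norvale agreement on 8-1: CTH met → 5% available; preferential 5%. → 5%.
Line D: silk → 8-1; woven → 8-1-3; bleached → 8-1-3-1. Scheduled 32%. No special measure applies. → 32%.
Sum: 25% + 5% + 5% + 32% = 67%.

67%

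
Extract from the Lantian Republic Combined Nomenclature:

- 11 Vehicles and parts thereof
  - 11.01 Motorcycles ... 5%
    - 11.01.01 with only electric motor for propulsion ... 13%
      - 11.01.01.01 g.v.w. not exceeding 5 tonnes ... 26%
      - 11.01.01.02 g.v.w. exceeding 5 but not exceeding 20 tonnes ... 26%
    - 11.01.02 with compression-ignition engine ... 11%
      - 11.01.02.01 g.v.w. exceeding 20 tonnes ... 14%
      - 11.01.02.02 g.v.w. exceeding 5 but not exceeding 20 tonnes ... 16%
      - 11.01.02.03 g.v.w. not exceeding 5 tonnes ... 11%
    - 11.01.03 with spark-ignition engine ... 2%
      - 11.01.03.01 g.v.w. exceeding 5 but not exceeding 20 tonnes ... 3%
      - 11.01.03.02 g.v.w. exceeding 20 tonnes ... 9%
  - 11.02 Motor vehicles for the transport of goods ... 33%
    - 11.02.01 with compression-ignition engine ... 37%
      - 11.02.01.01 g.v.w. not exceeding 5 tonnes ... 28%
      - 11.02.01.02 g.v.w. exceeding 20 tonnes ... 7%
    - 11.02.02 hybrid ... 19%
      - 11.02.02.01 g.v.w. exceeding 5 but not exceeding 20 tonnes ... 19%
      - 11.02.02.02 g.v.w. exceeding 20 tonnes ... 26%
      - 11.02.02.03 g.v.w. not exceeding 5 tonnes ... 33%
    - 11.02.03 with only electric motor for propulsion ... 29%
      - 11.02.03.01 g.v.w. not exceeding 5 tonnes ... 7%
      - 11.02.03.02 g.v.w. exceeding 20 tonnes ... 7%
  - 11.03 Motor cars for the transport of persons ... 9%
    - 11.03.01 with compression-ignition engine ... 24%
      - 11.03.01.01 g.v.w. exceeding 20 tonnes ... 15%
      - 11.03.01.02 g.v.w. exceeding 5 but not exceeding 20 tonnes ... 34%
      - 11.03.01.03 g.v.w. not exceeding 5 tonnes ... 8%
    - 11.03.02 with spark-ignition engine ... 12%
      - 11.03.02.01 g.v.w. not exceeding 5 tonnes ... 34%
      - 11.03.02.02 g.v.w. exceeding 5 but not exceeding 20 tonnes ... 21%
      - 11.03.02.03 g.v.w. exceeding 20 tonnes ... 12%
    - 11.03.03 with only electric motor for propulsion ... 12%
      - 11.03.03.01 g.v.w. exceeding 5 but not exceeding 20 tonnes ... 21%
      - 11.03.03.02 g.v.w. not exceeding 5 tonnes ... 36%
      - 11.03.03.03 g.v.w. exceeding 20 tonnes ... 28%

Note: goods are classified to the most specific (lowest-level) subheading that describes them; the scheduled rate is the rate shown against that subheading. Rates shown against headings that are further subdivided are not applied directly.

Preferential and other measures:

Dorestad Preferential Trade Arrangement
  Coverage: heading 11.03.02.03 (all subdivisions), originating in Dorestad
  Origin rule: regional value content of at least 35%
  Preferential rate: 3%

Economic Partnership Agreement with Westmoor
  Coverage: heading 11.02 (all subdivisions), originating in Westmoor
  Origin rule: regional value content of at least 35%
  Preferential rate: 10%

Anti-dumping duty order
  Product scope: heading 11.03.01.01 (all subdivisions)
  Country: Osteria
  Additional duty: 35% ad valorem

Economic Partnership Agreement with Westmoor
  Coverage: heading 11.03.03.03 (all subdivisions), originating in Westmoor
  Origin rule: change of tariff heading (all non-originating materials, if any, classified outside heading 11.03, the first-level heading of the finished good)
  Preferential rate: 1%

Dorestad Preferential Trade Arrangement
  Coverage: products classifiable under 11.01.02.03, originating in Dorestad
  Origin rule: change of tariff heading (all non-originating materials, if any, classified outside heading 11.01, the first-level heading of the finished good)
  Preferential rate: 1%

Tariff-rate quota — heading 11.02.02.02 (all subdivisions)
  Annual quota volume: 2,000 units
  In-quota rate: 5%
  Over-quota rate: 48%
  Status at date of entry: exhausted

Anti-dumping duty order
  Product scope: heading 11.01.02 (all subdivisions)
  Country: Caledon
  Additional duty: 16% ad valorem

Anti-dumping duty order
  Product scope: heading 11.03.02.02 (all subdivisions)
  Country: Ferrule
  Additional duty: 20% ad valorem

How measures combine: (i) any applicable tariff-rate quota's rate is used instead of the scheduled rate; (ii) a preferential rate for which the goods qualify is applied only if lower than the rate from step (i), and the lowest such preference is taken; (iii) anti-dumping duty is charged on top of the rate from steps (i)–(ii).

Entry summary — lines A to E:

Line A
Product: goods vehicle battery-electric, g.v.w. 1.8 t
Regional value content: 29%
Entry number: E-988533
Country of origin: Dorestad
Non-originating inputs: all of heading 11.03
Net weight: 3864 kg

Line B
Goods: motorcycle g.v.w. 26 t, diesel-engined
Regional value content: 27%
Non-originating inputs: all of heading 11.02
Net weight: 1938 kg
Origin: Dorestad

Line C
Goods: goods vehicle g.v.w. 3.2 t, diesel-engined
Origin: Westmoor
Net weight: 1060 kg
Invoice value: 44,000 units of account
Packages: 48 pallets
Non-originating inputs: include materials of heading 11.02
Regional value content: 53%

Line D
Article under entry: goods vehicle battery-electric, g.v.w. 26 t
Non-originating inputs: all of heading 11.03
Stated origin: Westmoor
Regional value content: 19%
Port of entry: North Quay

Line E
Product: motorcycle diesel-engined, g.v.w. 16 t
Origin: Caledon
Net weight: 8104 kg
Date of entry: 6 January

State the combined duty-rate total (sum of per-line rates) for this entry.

Line A: goods vehicle → 11.02; battery-electric → 11.02.03; g.v.w. 1.8 t → 11.02.03.01. Scheduled 7%. Dorestad agreement on 11.03.02.03: 11.02.03.01 not covered; Dorestad agreement on 11.01.02.03: 11.02.03.01 not covered. → 7%.
Line B: motorcycle → 11.01; diesel-engined → 11.01.02; g.v.w. 26 t → 11.01.02.01. Scheduled 14%. Dorestad agreement on 11.03.02.03: 11.01.02.01 not covered; Dorestad agreement on 11.01.02.03: 11.01.02.01 not covered. → 14%.
Line C: goods vehicle → 11.02; diesel-engined → 11.02.01; g.v.w. 3.2 t → 11.02.01.01. Scheduled 28%. Westmoor agreement on 11.02: RVC ≥ 35% → 10% available; Westmoor agreement on 11.03.03.03: 11.02.01.01 not covered; preferential 10%. → 10%.
Line D: goods vehicle → 11.02; battery-electric → 11.02.03; g.v.w. 26 t → 11.02.03.02. Scheduled 7%. Westmoor agreement on 11.02: RVC < 35%; Westmoor agreement on 11.03.03.03: 11.02.03.02 not covered. → 7%.
Line E: motorcycle → 11.01; diesel-engined → 11.01.02; g.v.w. 16 t → 11.01.02.02. Scheduled 16%. anti-dumping (Caledon, 11.01.02): +16%; total 16% + 16% = 32%. → 32%.
Sum: 7% + 14% + 10% + 7% + 32% = 70%.

70%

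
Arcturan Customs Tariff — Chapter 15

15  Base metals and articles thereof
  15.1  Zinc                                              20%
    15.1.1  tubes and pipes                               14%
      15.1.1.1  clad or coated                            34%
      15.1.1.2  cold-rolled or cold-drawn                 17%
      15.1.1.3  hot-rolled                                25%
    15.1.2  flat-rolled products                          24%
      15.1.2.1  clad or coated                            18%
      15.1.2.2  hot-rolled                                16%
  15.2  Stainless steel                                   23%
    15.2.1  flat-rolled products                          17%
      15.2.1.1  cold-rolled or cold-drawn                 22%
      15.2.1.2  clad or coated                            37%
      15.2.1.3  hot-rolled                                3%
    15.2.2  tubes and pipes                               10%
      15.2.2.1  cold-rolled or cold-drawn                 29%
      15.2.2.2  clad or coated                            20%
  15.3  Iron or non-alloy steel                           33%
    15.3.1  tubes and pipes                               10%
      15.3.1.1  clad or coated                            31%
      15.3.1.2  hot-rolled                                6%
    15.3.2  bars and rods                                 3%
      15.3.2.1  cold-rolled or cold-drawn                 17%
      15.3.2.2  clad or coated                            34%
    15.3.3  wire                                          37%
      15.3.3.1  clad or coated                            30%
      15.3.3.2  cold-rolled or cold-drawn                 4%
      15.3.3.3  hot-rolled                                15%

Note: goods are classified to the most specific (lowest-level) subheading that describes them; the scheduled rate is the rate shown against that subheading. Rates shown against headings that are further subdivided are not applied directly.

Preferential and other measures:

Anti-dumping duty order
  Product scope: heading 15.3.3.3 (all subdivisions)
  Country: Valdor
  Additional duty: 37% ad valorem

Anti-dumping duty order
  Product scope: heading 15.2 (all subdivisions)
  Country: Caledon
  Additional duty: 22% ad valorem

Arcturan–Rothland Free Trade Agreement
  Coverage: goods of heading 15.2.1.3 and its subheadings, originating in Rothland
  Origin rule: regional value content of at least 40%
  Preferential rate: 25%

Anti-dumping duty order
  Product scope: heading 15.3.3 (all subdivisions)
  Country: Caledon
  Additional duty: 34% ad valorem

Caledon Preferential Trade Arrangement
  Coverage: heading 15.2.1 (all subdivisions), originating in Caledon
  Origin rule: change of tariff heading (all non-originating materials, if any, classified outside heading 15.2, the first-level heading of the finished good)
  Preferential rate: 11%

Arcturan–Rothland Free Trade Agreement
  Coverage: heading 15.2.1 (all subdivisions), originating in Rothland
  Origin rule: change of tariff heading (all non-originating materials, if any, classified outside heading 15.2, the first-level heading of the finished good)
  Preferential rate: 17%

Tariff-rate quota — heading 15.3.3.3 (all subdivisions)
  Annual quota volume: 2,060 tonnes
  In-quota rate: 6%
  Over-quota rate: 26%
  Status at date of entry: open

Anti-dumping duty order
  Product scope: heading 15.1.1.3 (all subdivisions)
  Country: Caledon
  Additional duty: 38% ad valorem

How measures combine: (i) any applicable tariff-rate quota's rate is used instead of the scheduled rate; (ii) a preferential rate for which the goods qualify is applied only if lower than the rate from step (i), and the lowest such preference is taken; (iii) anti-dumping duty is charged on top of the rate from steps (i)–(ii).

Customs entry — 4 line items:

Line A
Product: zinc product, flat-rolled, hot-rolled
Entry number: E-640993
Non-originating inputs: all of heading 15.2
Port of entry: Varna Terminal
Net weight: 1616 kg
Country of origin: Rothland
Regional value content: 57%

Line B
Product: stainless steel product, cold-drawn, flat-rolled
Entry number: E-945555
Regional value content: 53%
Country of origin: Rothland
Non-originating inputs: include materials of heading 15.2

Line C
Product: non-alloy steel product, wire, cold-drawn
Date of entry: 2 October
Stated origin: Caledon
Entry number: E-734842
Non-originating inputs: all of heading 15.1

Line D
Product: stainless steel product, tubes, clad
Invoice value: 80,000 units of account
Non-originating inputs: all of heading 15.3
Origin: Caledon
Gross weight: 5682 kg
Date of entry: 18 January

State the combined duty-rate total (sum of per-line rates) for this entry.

118%

Line A: zinc → 15.1; flat-rolled → 15.1.2; hot-rolled → 15.1.2.2. Scheduled 16%. Rothland agreement on 15.2.1.3: 15.1.2.2 not covered; Rothland agreement on 15.2.1: 15.1.2.2 not covered. → 16%.
Line B: stainless steel → 15.2; flat-rolled → 15.2.1; cold-drawn → 15.2.1.1. Scheduled 22%. Rothland agreement on 15.2.1.3: 15.2.1.1 not covered; Rothland agreement on 15.2.1: CTH not met. → 22%.
Line C: non-alloy steel → 15.3; wire → 15.3.3; cold-drawn → 15.3.3.2. Scheduled 4%. Caledon agreement on 15.2.1: 15.3.3.2 not covered; anti-dumping (Caledon, 15.3.3): +34%; total 4% + 34% = 38%. → 38%.
Line D: stainless steel → 15.2; tubes → 15.2.2; clad → 15.2.2.2. Scheduled 20%. Caledon agreement on 15.2.1: 15.2.2.2 not covered; anti-dumping (Caledon, 15.2): +22%; total 20% + 22% = 42%. → 42%.
Sum: 16% + 22% + 38% + 42% = 118%.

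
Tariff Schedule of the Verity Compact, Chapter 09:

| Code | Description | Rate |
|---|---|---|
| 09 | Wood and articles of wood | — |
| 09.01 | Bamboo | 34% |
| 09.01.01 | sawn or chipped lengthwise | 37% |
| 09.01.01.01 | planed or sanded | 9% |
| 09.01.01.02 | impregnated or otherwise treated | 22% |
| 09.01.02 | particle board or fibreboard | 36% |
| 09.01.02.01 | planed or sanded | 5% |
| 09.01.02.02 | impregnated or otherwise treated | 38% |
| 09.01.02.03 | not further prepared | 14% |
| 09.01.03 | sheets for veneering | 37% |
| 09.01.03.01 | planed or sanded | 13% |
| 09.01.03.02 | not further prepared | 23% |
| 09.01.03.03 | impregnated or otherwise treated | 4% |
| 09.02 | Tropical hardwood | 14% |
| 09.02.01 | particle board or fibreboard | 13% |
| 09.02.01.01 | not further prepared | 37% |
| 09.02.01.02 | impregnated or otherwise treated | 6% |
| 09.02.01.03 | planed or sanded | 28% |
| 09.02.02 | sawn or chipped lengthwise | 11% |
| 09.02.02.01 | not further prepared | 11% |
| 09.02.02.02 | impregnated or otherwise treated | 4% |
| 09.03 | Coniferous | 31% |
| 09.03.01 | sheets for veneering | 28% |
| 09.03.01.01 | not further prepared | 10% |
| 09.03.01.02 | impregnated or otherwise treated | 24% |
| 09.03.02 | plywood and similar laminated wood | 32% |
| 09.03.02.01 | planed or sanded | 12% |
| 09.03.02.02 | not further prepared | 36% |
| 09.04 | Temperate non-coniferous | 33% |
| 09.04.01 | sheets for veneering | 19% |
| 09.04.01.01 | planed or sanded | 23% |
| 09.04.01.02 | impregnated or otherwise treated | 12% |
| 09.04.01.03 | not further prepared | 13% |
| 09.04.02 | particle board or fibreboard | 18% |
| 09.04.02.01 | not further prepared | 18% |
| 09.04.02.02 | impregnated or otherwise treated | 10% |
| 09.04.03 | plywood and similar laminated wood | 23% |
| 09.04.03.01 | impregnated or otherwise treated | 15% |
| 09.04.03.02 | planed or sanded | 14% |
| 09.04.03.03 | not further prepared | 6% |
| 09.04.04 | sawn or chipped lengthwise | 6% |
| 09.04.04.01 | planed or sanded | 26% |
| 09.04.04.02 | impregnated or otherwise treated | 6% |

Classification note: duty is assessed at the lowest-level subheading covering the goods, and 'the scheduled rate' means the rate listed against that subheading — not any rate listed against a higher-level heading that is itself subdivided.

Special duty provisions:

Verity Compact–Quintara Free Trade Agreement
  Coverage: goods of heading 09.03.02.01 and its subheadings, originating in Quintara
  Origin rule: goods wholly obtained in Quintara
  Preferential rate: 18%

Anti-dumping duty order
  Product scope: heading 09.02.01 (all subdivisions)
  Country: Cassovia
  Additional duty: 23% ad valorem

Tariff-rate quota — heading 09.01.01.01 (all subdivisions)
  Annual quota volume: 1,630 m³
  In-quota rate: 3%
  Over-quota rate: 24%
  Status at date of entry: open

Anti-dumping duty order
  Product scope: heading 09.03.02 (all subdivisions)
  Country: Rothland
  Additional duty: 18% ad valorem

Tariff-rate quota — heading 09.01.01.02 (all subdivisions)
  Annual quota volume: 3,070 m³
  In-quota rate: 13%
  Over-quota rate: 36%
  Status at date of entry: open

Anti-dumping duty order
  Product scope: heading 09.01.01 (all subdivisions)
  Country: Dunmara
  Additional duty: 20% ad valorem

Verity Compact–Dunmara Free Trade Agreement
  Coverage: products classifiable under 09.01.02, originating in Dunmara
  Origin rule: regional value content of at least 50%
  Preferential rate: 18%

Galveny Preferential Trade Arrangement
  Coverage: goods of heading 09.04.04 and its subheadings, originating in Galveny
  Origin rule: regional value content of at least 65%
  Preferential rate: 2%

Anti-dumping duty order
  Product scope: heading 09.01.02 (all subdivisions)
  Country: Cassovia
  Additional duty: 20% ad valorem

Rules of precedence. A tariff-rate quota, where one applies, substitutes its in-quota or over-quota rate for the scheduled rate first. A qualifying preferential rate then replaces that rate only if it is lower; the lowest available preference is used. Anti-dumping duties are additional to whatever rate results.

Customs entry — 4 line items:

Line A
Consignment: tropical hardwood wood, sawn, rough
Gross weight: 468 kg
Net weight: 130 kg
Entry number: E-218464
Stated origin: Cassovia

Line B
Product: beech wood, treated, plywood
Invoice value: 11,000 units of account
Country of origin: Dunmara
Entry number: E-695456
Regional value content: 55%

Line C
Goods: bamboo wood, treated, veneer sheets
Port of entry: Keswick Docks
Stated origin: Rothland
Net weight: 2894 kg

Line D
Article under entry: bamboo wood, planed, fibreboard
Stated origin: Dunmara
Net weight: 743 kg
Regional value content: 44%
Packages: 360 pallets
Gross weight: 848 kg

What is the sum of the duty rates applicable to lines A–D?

35%

Line A: tropical hardwood → 09.02; sawn → 09.02.02; rough → 09.02.02.01. Scheduled 11%. No special measure applies. → 11%.
Line B: beech → 09.04; plywood → 09.04.03; treated → 09.04.03.01. Scheduled 15%. Dunmara agreement on 09.01.02: 09.04.03.01 not covered. → 15%.
Line C: bamboo → 09.01; veneer sheets → 09.01.03; treated → 09.01.03.03. Scheduled 4%. No special measure applies. → 4%.
Line D: bamboo → 09.01; fibreboard → 09.01.02; planed → 09.01.02.01. Scheduled 5%. Dunmara agreement on 09.01.02: RVC < 50%. → 5%.
Sum: 11% + 15% + 4% + 5% = 35%.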